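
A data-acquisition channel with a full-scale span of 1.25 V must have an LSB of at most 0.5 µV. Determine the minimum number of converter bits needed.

Number of steps required ≥ 1.25 V / 0.5 µV = 2500000.00.
Need 2^N ≥ 2500000.00; 2^21 = 2097152, 2^22 = 4194304.
Minimum N = 22.

22 bits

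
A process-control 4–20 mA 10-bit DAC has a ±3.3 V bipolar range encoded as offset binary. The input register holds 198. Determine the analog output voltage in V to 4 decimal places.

LSB = 6.6 V / 2^10 = 6.445 mV.
V_out = (−3.3) + 198 × 0.00644531 V = -2.02383 V.

-2.0238 V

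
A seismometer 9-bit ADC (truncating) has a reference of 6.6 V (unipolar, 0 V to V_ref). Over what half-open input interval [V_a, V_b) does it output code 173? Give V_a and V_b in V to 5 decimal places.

[2.23008 V, 2.24297 V)

LSB = 6.6/2^9 = 12.891 mV.
V_a = V_low + 173·LSB = 2.23008 V; V_b = V_low + 174·LSB = 2.24297 V.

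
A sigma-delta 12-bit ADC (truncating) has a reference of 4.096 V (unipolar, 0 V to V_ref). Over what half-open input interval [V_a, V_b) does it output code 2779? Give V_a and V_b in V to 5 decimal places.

[2.77900 V, 2.78000 V)

LSB = 4.096/2^12 = 1.000 mV.
V_a = V_low + 2779·LSB = 2.779 V; V_b = V_low + 2780·LSB = 2.78 V.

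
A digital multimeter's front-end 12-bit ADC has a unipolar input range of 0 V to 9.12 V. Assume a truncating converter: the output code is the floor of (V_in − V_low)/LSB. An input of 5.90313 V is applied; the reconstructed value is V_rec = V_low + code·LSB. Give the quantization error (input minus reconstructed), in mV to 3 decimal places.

0.513 mV

LSB = 9.12/2^12 = 2.227 mV.
Scaled input = 2651.2303 LSBs, so code = 2651.
Code 2651 maps back to 0 + 2651×0.00222656 V = 5.9026172 V.
V_in − V_rec = 0.000512813 V = 0.513 mV.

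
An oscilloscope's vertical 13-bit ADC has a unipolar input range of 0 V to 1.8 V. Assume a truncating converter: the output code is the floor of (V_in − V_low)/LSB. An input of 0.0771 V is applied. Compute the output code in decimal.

code 350

With 8192 levels over 1.8 V, one step is 219.73 µV.
Input sits at 350.891 steps above V_low.
⌊·⌋(350.891) = 350.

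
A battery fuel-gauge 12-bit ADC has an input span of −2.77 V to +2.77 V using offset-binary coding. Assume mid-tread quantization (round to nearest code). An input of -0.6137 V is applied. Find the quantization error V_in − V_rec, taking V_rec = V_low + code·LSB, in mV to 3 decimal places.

Step size: 5.54 V ÷ 2^12 = 1.353 mV.
Scaled input = 1594.2608 LSBs, so code = 1594.
Reconstructed: -0.61405273 V.
Error = -0.6137 − (−0.61405273) = 0.000352734 V = 0.353 mV.

0.353 mV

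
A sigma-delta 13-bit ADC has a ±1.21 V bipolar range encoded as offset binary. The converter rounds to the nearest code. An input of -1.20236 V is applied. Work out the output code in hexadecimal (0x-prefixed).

With 8192 levels over 2.42 V, one step is 295.41 µV.
Input sits at 25.862 steps above V_low.
Round → code 26.
In hexadecimal (0x-prefixed): 0x1A.

code 0x1A (decimal 26)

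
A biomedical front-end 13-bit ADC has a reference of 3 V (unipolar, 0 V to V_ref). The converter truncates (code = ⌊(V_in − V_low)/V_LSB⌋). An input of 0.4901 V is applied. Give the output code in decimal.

LSB = 3 V / 8192 = 366.21 µV.
(V_in − V_low)/LSB = (0.4901 − 0) / 0.000366211 = 1338.300.
Floor → code 1338.

code 1338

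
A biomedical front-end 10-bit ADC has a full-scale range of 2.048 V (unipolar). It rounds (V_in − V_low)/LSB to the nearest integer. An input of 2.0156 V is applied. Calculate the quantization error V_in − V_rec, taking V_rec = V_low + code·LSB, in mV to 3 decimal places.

-0.400 mV

One LSB is 2.048 V / 1024 = 2.000 mV.
(2.0156 − 0)/0.002 = 1007.8000; round gives code 1008.
Code 1008 maps back to 0 + 1008×0.002 V = 2.016 V.
V_in − V_rec = -0.0004 V = -0.400 mV.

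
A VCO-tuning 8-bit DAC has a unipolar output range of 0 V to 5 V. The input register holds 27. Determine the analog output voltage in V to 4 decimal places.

0.5273 V

LSB = 5 V / 2^8 = 19.531 mV.
V_out = 0 + 27 × 0.0195312 V = 0.527344 V.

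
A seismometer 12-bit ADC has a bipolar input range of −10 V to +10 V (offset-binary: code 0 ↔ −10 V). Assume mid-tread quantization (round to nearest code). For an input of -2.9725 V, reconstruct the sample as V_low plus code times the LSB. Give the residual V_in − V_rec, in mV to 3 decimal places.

One LSB is 20 V / 4096 = 4.883 mV.
(-2.9725 − (−10))/0.00488281 = 1439.2320; round gives code 1439.
Code 1439 maps back to (−10) + 1439×0.00488281 V = -2.9736328 V.
Error = -2.9725 − (−2.9736328) = 0.00113281 V = 1.133 mV.

1.133 mV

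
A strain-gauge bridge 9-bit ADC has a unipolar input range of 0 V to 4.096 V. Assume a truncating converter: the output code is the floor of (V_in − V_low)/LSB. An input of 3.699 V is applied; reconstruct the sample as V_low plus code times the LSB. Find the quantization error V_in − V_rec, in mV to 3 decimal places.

Step size: 4.096 V ÷ 2^9 = 8.000 mV.
Scaled input = 462.3750 LSBs, so code = 462.
Code 462 maps back to 0 + 462×0.008 V = 3.696 V.
Difference: 0.003 V → 3.000 mV.

3.000 mV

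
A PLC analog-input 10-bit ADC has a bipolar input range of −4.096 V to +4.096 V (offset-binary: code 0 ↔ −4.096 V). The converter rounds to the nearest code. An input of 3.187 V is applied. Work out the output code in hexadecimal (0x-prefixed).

code 0x38E (decimal 910)

With 1024 levels over 8.192 V, one step is 8.000 mV.
(3.187 − (−4.096)) / 0.008 = 910.375 LSBs.
Round → code 910.
In hexadecimal (0x-prefixed): 0x38E.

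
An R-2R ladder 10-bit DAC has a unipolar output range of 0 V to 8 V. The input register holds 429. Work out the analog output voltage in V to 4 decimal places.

LSB = 8 V / 2^10 = 7.812 mV.
V_out = 0 + 429 × 0.0078125 V = 3.35156 V.

3.3516 V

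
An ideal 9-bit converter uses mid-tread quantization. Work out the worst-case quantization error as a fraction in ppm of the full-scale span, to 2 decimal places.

Rounding → worst-case error = ½ LSB = V_FS/2^10, so 1e+06/1024 = 976.562 ppm of full scale.

976.56 ppm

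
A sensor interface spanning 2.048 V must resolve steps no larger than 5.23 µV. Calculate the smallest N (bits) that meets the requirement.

19 bits

Number of steps required ≥ 2.048 V / 5.23 µV = 391587.00.
Need 2^N ≥ 391587.00; 2^18 = 262144, 2^19 = 524288.
Minimum N = 19.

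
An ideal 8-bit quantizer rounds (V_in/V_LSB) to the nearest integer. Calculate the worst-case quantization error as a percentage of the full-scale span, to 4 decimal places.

Rounding → worst-case error = ½ LSB = V_FS/2^9, so 100/512 = 0.195312 % of full scale.

0.1953 %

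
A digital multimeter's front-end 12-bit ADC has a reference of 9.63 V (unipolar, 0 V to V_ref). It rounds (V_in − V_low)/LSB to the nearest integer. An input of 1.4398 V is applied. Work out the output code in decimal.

LSB = 9.63 V / 4096 = 2.351 mV.
(1.4398 − 0) / 0.00235107 = 612.401 LSBs.
Round → code 612.

code 612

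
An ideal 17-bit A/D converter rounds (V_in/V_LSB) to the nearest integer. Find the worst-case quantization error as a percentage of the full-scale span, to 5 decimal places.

0.00038 %

Rounding → worst-case error = ½ LSB = V_FS/2^18, so 100/262144 = 0.00038147 % of full scale.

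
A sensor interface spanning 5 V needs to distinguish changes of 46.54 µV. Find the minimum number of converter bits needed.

17 bits

Number of steps required ≥ 5 V / 46.54 µV = 107434.46.
Need 2^N ≥ 107434.46; 2^16 = 65536, 2^17 = 131072.
Minimum N = 17.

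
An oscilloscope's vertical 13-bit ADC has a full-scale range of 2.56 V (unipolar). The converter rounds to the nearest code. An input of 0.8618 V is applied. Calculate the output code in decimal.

code 2758

LSB = 2.56 V / 8192 = 312.50 µV.
Input sits at 2757.760 steps above V_low.
Round → code 2758.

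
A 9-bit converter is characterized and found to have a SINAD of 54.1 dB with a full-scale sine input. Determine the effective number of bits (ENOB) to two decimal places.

ENOB = (SINAD − 1.76) / 6.02 = (54.1 − 1.76)/6.02 = 8.694.

8.69 bits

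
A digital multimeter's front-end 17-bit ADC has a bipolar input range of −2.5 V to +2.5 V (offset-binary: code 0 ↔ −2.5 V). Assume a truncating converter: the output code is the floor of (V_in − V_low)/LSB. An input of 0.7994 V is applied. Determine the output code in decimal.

code 86491

With 131072 levels over 5 V, one step is 38.15 µV.
(0.7994 − (−2.5)) / 3.8147e-05 = 86491.791 LSBs.
So the output code is 86491.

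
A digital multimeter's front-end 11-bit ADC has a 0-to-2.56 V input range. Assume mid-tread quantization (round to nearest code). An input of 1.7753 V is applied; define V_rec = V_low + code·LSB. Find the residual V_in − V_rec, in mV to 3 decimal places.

0.300 mV

LSB = 2.56/2^11 = 1.250 mV.
(V_in − V_low)/LSB = (1.7753 − 0)/0.00125 = 1420.2400 → code 1420 (round).
Code 1420 maps back to 0 + 1420×0.00125 V = 1.775 V.
V_in − V_rec = 0.0003 V = 0.300 mV.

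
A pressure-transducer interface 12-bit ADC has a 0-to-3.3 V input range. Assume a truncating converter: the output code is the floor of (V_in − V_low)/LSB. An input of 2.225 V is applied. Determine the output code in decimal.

code 2761

LSB = 3.3 V / 4096 = 0.806 mV.
(V_in − V_low)/LSB = (2.225 − 0) / 0.000805664 = 2761.697.
So the output code is 2761.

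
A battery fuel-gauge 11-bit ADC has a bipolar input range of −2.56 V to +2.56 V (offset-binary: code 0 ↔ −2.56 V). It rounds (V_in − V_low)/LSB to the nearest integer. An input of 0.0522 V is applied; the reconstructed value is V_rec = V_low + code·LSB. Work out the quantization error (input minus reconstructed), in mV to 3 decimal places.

Step size: 5.12 V ÷ 2^11 = 2.500 mV.
(0.0522 − (−2.56))/0.0025 = 1044.8800; round gives code 1045.
Code 1045 maps back to (−2.56) + 1045×0.0025 V = 0.0525 V.
Error = 0.0522 − 0.0525 = -0.0003 V = -0.300 mV.

-0.300 mV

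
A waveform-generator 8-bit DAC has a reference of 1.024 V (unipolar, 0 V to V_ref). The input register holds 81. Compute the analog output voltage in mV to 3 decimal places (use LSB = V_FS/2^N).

324.000 mV

LSB = 1.024 V / 2^8 = 4.000 mV.
V_out = 0 + 81 × 0.004 V = 0.324 V.
= 324.000 mV.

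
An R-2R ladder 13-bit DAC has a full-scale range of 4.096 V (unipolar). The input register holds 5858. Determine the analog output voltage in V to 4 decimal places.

2.9290 V

LSB = 4.096 V / 2^13 = 0.500 mV.
V_out = 0 + 5858 × 0.0005 V = 2.929 V.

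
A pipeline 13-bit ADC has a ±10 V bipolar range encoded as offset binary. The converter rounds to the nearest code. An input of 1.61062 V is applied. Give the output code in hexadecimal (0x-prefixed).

code 0x1294 (decimal 4756)

With 8192 levels over 20 V, one step is 2.441 mV.
Input sits at 4755.710 steps above V_low.
Round → code 4756.
In hexadecimal (0x-prefixed): 0x1294.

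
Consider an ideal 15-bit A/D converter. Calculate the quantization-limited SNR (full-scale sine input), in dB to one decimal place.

SNR ≈ 6.02·N + 1.76 dB = 6.02·15 + 1.76 = 92.06 dB.

92.1 dB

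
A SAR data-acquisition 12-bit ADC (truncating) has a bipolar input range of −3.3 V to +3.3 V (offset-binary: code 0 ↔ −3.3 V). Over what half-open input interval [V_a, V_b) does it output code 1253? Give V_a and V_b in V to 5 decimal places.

LSB = 6.6/2^12 = 1.611 mV.
V_a = V_low + 1253·LSB = -1.28101 V; V_b = V_low + 1254·LSB = -1.27939 V.

[-1.28101 V, -1.27939 V)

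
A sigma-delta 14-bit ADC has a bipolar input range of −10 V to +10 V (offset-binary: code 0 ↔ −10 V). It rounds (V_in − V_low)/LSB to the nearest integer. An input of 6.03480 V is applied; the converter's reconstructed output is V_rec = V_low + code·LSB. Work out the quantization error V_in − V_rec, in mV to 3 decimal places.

Step size: 20 V ÷ 2^14 = 1.221 mV.
(V_in − V_low)/LSB = (6.03480 − (−10))/0.0012207 = 13135.7082 → code 13136 (round).
V_rec = (−10) + 13136·0.0012207 = 6.0351562 V.
Error = 6.03480 − 6.0351562 = -0.00035625 V = -0.356 mV.

-0.356 mV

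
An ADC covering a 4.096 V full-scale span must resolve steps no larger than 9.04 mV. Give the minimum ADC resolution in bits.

9 bits

Number of steps required ≥ 4.096 V / 9.04 mV = 453.10.
Need 2^N ≥ 453.10; 2^8 = 256, 2^9 = 512.
Minimum N = 9.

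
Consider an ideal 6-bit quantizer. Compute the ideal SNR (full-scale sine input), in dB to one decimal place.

SNR ≈ 6.02·N + 1.76 dB = 6.02·6 + 1.76 = 37.88 dB.

37.9 dB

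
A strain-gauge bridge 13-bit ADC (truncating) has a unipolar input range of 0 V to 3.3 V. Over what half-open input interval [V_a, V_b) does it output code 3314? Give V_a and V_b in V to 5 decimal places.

LSB = 3.3/2^13 = 402.83 µV.
V_a = V_low + 3314·LSB = 1.33499 V; V_b = V_low + 3315·LSB = 1.33539 V.

[1.33499 V, 1.33539 V)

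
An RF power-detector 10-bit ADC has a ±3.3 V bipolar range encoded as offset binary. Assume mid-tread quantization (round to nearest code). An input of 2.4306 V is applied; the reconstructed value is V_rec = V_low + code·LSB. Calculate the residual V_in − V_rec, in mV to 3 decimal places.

0.717 mV

LSB = 6.6/2^10 = 6.445 mV.
(2.4306 − (−3.3))/0.00644531 = 889.1113; round gives code 889.
Code 889 maps back to (−3.3) + 889×0.00644531 V = 2.4298828 V.
V_in − V_rec = 0.000717188 V = 0.717 mV.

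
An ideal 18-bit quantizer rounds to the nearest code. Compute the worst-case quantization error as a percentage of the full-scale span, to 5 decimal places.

0.00019 %

Rounding → worst-case error = ½ LSB = V_FS/2^19, so 100/524288 = 0.000190735 % of full scale.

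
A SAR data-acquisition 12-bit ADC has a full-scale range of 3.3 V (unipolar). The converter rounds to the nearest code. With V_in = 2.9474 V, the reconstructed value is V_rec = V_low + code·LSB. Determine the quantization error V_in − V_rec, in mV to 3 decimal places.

0.281 mV

One LSB is 3.3 V / 4096 = 0.806 mV.
(V_in − V_low)/LSB = (2.9474 − 0)/0.000805664 = 3658.3486 → code 3658 (round).
V_rec = 0 + 3658·0.000805664 = 2.9471191 V.
V_in − V_rec = 0.000280859 V = 0.281 mV.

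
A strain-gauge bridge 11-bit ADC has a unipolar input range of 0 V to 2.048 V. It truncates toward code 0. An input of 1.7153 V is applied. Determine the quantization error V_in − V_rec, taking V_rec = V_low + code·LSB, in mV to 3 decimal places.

0.300 mV

Step size: 2.048 V ÷ 2^11 = 1.000 mV.
Scaled input = 1715.3000 LSBs, so code = 1715.
Code 1715 maps back to 0 + 1715×0.001 V = 1.715 V.
Error = 1.7153 − 1.715 = 0.0003 V = 0.300 mV.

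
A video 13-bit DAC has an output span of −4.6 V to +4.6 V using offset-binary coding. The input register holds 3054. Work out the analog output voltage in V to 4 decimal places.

-1.1702 V

LSB = 9.2 V / 2^13 = 1.123 mV.
V_out = (−4.6) + 3054 × 0.00112305 V = -1.17021 V.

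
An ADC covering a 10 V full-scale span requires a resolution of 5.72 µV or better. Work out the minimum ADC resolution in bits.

21 bits

Number of steps required ≥ 10 V / 5.72 µV = 1748251.75.
Need 2^N ≥ 1748251.75; 2^20 = 1048576, 2^21 = 2097152.
Minimum N = 21.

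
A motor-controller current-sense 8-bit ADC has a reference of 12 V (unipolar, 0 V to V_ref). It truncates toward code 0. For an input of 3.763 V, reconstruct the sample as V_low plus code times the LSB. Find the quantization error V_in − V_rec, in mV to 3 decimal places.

Step size: 12 V ÷ 2^8 = 46.875 mV.
(3.763 − 0)/0.046875 = 80.2773; ⌊·⌋ gives code 80.
Reconstructed: 3.75 V.
Error = 3.763 − 3.75 = 0.013 V = 13.000 mV.

13.000 mV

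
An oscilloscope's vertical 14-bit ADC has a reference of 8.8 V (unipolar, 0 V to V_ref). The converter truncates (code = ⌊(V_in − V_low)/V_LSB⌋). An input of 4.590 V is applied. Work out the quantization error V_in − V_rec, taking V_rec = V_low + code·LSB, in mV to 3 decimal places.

Step size: 8.8 V ÷ 2^14 = 0.537 mV.
(V_in − V_low)/LSB = (4.590 − 0)/0.000537109 = 8545.7455 → code 8545 (floor).
Code 8545 maps back to 0 + 8545×0.000537109 V = 4.5895996 V.
Difference: 0.000400391 V → 0.400 mV.

0.400 mV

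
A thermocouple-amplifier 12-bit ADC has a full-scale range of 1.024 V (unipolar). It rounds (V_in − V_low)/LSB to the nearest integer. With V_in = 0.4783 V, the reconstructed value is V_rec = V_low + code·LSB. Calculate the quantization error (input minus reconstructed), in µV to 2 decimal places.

50.00 µV

LSB = 1.024/2^12 = 250.00 µV.
Scaled input = 1913.2000 LSBs, so code = 1913.
Reconstructed: 0.47825 V.
Difference: 5e-05 V → 50.00 µV.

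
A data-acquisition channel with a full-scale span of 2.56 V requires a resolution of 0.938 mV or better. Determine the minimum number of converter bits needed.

12 bits

Number of steps required ≥ 2.56 V / 0.938 mV = 2729.21.
Need 2^N ≥ 2729.21; 2^11 = 2048, 2^12 = 4096.
Minimum N = 12.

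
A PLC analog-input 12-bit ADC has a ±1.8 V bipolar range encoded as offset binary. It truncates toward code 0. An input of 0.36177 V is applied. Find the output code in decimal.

code 2459

With 4096 levels over 3.6 V, one step is 0.879 mV.
(0.36177 − (−1.8)) / 0.000878906 = 2459.614 LSBs.
⌊·⌋(2459.614) = 2459.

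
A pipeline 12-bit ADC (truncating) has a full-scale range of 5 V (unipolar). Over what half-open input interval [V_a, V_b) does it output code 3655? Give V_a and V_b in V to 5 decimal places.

LSB = 5/2^12 = 1.221 mV.
V_a = V_low + 3655·LSB = 4.46167 V; V_b = V_low + 3656·LSB = 4.46289 V.

[4.46167 V, 4.46289 V)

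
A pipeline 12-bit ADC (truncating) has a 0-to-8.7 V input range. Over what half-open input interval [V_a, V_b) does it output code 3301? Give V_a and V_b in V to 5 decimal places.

LSB = 8.7/2^12 = 2.124 mV.
V_a = V_low + 3301·LSB = 7.0114 V; V_b = V_low + 3302·LSB = 7.01353 V.

[7.01140 V, 7.01353 V)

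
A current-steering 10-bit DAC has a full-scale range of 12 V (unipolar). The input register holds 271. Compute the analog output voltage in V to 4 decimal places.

LSB = 12 V / 2^10 = 11.719 mV.
V_out = 0 + 271 × 0.0117188 V = 3.17578 V.

3.1758 V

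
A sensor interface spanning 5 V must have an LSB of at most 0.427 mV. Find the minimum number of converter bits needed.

14 bits

Number of steps required ≥ 5 V / 0.427 mV = 11709.60.
Need 2^N ≥ 11709.60; 2^13 = 8192, 2^14 = 16384.
Minimum N = 14.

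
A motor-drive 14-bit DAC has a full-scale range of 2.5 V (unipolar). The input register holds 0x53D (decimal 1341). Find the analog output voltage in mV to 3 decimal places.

204.620 mV

LSB = 2.5 V / 2^14 = 152.59 µV.
Code 0x53D = 1341 decimal.
V_out = 0 + 1341 × 0.000152588 V = 0.20462 V.
= 204.620 mV.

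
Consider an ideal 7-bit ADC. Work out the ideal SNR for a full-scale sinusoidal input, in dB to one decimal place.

SNR ≈ 6.02·N + 1.76 dB = 6.02·7 + 1.76 = 43.90 dB.

43.9 dB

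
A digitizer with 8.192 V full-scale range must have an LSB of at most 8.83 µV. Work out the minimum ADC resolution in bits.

20 bits

Number of steps required ≥ 8.192 V / 8.83 µV = 927746.32.
Need 2^N ≥ 927746.32; 2^19 = 524288, 2^20 = 1048576.
Minimum N = 20.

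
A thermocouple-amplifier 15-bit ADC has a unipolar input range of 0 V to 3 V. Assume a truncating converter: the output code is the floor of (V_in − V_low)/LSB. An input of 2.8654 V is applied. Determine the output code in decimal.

code 31297

LSB = 3 V / 32768 = 91.55 µV.
(V_in − V_low)/LSB = (2.8654 − 0) / 9.15527e-05 = 31297.809.
So the output code is 31297.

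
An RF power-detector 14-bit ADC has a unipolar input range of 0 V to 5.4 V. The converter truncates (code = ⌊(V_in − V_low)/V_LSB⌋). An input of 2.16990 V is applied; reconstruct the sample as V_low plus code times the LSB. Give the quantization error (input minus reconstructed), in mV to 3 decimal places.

One LSB is 5.4 V / 16384 = 329.59 µV.
Scaled input = 6583.6373 LSBs, so code = 6583.
Code 6583 maps back to 0 + 6583×0.00032959 V = 2.1696899 V.
Error = 2.16990 − 2.1696899 = 0.000210059 V = 0.210 mV.

0.210 mV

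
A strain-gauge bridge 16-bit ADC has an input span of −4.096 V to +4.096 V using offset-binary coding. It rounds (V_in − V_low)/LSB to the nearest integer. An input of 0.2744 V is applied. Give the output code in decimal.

Full-scale span = 8.192 V; LSB = 8.192/2^16 = 125.00 µV.
Input sits at 34963.200 steps above V_low.
So the output code is 34963.

code 34963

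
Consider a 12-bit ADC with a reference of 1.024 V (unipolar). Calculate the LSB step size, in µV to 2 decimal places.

Full-scale span = 1.024 V.
LSB = 1.024 / 2^12 = 1.024 / 4096 = 0.00025 V = 250.00 µV.

250.00 µV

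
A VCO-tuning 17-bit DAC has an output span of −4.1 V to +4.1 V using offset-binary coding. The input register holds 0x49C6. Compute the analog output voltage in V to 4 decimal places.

LSB = 8.2 V / 2^17 = 62.56 µV.
Code 0x49C6 = 18886 decimal.
V_out = (−4.1) + 18886 × 6.2561e-05 V = -2.91847 V.

-2.9185 V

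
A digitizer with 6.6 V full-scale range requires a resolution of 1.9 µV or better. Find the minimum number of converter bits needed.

Number of steps required ≥ 6.6 V / 1.9 µV = 3473684.21.
Need 2^N ≥ 3473684.21; 2^21 = 2097152, 2^22 = 4194304.
Minimum N = 22.

22 bits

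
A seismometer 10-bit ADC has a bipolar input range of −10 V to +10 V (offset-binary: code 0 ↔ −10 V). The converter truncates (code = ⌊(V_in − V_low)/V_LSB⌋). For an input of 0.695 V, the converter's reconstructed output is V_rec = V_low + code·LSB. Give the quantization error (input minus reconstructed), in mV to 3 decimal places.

11.406 mV

Step size: 20 V ÷ 2^10 = 19.531 mV.
(V_in − V_low)/LSB = (0.695 − (−10))/0.0195312 = 547.5840 → code 547 (floor).
Reconstructed: 0.68359375 V.
V_in − V_rec = 0.0114062 V = 11.406 mV.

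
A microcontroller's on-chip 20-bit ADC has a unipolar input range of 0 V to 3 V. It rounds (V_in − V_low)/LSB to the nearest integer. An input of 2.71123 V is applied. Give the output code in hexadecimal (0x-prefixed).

With 1048576 levels over 3 V, one step is 2.86 µV.
Input sits at 947643.569 steps above V_low.
round(947643.569) = 947644.
In hexadecimal (0x-prefixed): 0xE75BC.

code 0xE75BC (decimal 947644)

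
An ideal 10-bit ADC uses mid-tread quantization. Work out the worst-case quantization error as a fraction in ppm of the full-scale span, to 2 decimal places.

Rounding → worst-case error = ½ LSB = V_FS/2^11, so 1e+06/2048 = 488.281 ppm of full scale.

488.28 ppm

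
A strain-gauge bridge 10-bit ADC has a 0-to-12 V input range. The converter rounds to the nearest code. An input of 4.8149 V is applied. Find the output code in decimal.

With 1024 levels over 12 V, one step is 11.719 mV.
Input sits at 410.871 steps above V_low.
Round → code 411.

code 411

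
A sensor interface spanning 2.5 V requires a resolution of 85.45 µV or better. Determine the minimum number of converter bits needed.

Number of steps required ≥ 2.5 V / 85.45 µV = 29256.88.
Need 2^N ≥ 29256.88; 2^14 = 16384, 2^15 = 32768.
Minimum N = 15.

15 bits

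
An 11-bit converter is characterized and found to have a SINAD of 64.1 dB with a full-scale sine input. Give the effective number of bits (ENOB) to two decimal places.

10.36 bits

ENOB = (SINAD − 1.76) / 6.02 = (64.1 − 1.76)/6.02 = 10.355.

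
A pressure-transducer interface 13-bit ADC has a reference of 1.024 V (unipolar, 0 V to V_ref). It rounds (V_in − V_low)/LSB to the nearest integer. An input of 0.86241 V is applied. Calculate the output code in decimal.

With 8192 levels over 1.024 V, one step is 125.00 µV.
Input sits at 6899.280 steps above V_low.
So the output code is 6899.

code 6899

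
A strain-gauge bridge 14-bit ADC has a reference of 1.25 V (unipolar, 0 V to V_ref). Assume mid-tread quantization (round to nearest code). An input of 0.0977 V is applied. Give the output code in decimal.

LSB = 1.25 V / 16384 = 76.29 µV.
(0.0977 − 0) / 7.62939e-05 = 1280.573 LSBs.
So the output code is 1281.

code 1281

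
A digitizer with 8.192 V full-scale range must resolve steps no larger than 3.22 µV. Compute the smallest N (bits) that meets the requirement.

Number of steps required ≥ 8.192 V / 3.22 µV = 2544099.38.
Need 2^N ≥ 2544099.38; 2^21 = 2097152, 2^22 = 4194304.
Minimum N = 22.

22 bits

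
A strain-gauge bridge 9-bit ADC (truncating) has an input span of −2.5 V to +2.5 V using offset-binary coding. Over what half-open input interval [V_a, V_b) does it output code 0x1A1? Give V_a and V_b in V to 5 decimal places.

LSB = 5/2^9 = 9.766 mV.
Code 0x1A1 = 417 decimal.
V_a = V_low + 417·LSB = 1.57227 V; V_b = V_low + 418·LSB = 1.58203 V.

[1.57227 V, 1.58203 V)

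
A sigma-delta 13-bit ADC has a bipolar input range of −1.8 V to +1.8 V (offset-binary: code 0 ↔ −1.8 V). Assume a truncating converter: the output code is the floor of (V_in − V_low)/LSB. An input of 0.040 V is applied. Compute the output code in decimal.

LSB = 3.6 V / 8192 = 439.45 µV.
Input sits at 4187.022 steps above V_low.
So the output code is 4187.

code 4187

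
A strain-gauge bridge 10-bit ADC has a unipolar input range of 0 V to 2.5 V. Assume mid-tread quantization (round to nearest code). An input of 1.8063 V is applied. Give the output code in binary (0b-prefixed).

With 1024 levels over 2.5 V, one step is 2.441 mV.
(1.8063 − 0) / 0.00244141 = 739.860 LSBs.
round(739.860) = 740.
In binary (0b-prefixed): 0b1011100100.

code 0b1011100100 (decimal 740)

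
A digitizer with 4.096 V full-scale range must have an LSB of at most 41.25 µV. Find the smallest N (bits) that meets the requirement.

17 bits

Number of steps required ≥ 4.096 V / 41.25 µV = 99296.97.
Need 2^N ≥ 99296.97; 2^16 = 65536, 2^17 = 131072.
Minimum N = 17.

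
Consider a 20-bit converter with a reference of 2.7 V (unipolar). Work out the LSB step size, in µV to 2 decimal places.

Full-scale span = 2.7 V.
LSB = 2.7 / 2^20 = 2.7 / 1048576 = 2.57492e-06 V = 2.57 µV.

2.57 µV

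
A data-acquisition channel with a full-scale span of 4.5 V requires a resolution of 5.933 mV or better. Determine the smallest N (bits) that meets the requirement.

10 bits

Number of steps required ≥ 4.5 V / 5.933 mV = 758.47.
Need 2^N ≥ 758.47; 2^9 = 512, 2^10 = 1024.
Minimum N = 10.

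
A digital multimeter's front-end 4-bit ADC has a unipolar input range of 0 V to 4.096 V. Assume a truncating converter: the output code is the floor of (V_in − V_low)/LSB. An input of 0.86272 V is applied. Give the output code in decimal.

With 16 levels over 4.096 V, one step is 256.000 mV.
Input sits at 3.370 steps above V_low.
So the output code is 3.

code 3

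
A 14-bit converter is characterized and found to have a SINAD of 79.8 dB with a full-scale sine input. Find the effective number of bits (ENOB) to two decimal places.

ENOB = (SINAD − 1.76) / 6.02 = (79.8 − 1.76)/6.02 = 12.963.

12.96 bits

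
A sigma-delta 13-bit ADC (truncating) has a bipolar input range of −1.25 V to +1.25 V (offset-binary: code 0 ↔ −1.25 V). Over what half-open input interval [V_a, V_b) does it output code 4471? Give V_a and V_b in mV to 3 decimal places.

[114.441 mV, 114.746 mV)

LSB = 2.5/2^13 = 305.18 µV.
V_a = V_low + 4471·LSB = 0.114441 V; V_b = V_low + 4472·LSB = 0.114746 V.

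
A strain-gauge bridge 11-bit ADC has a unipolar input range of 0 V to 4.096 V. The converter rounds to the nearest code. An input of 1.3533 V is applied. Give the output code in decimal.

code 677

Full-scale span = 4.096 V; LSB = 4.096/2^11 = 2.000 mV.
(V_in − V_low)/LSB = (1.3533 − 0) / 0.002 = 676.650.
So the output code is 677.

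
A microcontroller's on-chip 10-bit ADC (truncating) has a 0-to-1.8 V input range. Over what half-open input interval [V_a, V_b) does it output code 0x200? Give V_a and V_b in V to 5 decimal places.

[0.90000 V, 0.90176 V)

LSB = 1.8/2^10 = 1.758 mV.
Code 0x200 = 512 decimal.
V_a = V_low + 512·LSB = 0.9 V; V_b = V_low + 513·LSB = 0.901758 V.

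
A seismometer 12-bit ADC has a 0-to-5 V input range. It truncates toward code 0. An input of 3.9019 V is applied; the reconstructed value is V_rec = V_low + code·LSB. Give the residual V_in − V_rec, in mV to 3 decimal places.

0.533 mV

LSB = 5/2^12 = 1.221 mV.
(V_in − V_low)/LSB = (3.9019 − 0)/0.0012207 = 3196.4365 → code 3196 (floor).
Reconstructed: 3.9013672 V.
Error = 3.9019 − 3.9013672 = 0.000532812 V = 0.533 mV.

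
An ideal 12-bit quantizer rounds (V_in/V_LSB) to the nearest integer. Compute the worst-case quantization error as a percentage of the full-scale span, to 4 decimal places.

Rounding → worst-case error = ½ LSB = V_FS/2^13, so 100/8192 = 0.012207 % of full scale.

0.0122 %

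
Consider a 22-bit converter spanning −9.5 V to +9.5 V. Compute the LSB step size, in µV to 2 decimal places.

Full-scale span = 19 V.
LSB = 19 / 2^22 = 19 / 4194304 = 4.52995e-06 V = 4.53 µV.

4.53 µV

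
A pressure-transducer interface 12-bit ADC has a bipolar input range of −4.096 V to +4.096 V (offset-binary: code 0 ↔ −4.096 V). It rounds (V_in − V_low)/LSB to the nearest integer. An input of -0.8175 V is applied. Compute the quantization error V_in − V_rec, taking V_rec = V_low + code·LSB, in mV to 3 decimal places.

0.500 mV

One LSB is 8.192 V / 4096 = 2.000 mV.
(-0.8175 − (−4.096))/0.002 = 1639.2500; round gives code 1639.
V_rec = (−4.096) + 1639·0.002 = -0.818 V.
Difference: 0.0005 V → 0.500 mV.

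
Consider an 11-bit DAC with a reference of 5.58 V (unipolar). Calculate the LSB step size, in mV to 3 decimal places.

Full-scale span = 5.58 V.
LSB = 5.58 / 2^11 = 5.58 / 2048 = 0.00272461 V = 2.725 mV.

2.725 mV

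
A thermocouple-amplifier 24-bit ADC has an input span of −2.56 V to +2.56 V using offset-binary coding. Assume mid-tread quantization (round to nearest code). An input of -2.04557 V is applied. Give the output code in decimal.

code 1685684

Full-scale span = 5.12 V; LSB = 5.12/2^24 = 0.31 µV.
(V_in − V_low)/LSB = (-2.04557 − (−2.56)) / 3.05176e-07 = 1685684.224.
Round → code 1685684.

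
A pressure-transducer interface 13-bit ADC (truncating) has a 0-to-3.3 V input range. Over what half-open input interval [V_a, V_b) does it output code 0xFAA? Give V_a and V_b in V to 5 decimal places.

LSB = 3.3/2^13 = 402.83 µV.
Code 0xFAA = 4010 decimal.
V_a = V_low + 4010·LSB = 1.61536 V; V_b = V_low + 4011·LSB = 1.61576 V.

[1.61536 V, 1.61576 V)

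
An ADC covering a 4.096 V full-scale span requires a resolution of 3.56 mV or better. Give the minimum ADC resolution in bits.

11 bits

Number of steps required ≥ 4.096 V / 3.56 mV = 1150.56.
Need 2^N ≥ 1150.56; 2^10 = 1024, 2^11 = 2048.
Minimum N = 11.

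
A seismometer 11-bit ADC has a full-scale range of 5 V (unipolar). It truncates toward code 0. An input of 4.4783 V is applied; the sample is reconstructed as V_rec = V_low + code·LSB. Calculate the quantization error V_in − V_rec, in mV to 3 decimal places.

0.761 mV

Step size: 5 V ÷ 2^11 = 2.441 mV.
Scaled input = 1834.3117 LSBs, so code = 1834.
Reconstructed: 4.4775391 V.
Error = 4.4783 − 4.4775391 = 0.000760938 V = 0.761 mV.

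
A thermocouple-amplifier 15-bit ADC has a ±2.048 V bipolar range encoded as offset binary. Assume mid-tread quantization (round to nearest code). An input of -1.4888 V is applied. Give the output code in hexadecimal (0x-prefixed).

code 0x117A (decimal 4474)

With 32768 levels over 4.096 V, one step is 125.00 µV.
(V_in − V_low)/LSB = (-1.4888 − (−2.048)) / 0.000125 = 4473.600.
Round → code 4474.
In hexadecimal (0x-prefixed): 0x117A.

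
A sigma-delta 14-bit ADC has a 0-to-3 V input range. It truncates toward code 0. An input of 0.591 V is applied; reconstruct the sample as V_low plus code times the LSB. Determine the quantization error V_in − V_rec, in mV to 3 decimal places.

One LSB is 3 V / 16384 = 183.11 µV.
(V_in − V_low)/LSB = (0.591 − 0)/0.000183105 = 3227.6480 → code 3227 (floor).
Reconstructed: 0.59088135 V.
Difference: 0.000118652 V → 0.119 mV.

0.119 mV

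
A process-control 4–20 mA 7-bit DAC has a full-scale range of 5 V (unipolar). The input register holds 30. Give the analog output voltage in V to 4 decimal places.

LSB = 5 V / 2^7 = 39.062 mV.
V_out = 0 + 30 × 0.0390625 V = 1.17188 V.

1.1719 V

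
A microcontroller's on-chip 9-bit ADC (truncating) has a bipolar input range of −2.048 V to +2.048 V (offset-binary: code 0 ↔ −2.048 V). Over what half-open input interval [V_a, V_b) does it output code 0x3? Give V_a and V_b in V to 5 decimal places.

LSB = 4.096/2^9 = 8.000 mV.
Code 0x3 = 3 decimal.
V_a = V_low + 3·LSB = -2.024 V; V_b = V_low + 4·LSB = -2.016 V.

[-2.02400 V, -2.01600 V)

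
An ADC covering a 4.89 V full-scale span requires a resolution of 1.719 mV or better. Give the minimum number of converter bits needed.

Number of steps required ≥ 4.89 V / 1.719 mV = 2844.68.
Need 2^N ≥ 2844.68; 2^11 = 2048, 2^12 = 4096.
Minimum N = 12.

12 bits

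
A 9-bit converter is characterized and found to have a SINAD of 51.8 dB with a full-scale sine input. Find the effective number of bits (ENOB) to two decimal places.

ENOB = (SINAD − 1.76) / 6.02 = (51.8 − 1.76)/6.02 = 8.312.

8.31 bits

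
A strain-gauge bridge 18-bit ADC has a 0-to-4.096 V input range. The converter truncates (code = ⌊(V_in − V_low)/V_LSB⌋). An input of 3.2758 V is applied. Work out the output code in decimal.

code 209651

LSB = 4.096 V / 262144 = 15.62 µV.
(3.2758 − 0) / 1.5625e-05 = 209651.200 LSBs.
Floor → code 209651.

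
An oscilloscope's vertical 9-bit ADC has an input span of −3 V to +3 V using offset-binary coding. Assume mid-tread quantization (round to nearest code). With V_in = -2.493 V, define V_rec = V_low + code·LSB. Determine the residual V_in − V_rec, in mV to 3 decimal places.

Step size: 6 V ÷ 2^9 = 11.719 mV.
(-2.493 − (−3))/0.0117188 = 43.2640; round gives code 43.
Reconstructed: -2.4960938 V.
Error = -2.493 − (−2.4960938) = 0.00309375 V = 3.094 mV.

3.094 mV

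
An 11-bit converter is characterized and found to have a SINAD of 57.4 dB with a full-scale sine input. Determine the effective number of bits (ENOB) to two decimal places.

ENOB = (SINAD − 1.76) / 6.02 = (57.4 − 1.76)/6.02 = 9.243.

9.24 bits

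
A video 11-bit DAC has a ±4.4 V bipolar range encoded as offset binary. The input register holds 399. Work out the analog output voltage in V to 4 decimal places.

-2.6855 V

LSB = 8.8 V / 2^11 = 4.297 mV.
V_out = (−4.4) + 399 × 0.00429688 V = -2.68555 V.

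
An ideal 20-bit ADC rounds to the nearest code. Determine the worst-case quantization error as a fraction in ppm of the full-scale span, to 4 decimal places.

0.4768 ppm

Rounding → worst-case error = ½ LSB = V_FS/2^21, so 1e+06/2097152 = 0.476837 ppm of full scale.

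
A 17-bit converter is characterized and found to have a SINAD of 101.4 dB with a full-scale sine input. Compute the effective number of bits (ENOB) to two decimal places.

ENOB = (SINAD − 1.76) / 6.02 = (101.4 − 1.76)/6.02 = 16.551.

16.55 bits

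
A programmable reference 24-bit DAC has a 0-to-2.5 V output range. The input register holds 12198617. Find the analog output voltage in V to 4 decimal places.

LSB = 2.5 V / 2^24 = 0.15 µV.
V_out = 0 + 12198617 × 1.49012e-07 V = 1.81774 V.

1.8177 V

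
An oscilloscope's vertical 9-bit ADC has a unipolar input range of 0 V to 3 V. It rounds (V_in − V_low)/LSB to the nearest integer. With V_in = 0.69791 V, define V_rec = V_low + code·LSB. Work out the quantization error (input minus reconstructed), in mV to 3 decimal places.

LSB = 3/2^9 = 5.859 mV.
Scaled input = 119.1100 LSBs, so code = 119.
V_rec = 0 + 119·0.00585938 = 0.69726562 V.
V_in − V_rec = 0.000644375 V = 0.644 mV.

0.644 mV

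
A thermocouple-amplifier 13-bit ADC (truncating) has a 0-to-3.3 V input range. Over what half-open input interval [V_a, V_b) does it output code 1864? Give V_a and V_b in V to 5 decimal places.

[0.75088 V, 0.75128 V)

LSB = 3.3/2^13 = 402.83 µV.
V_a = V_low + 1864·LSB = 0.750879 V; V_b = V_low + 1865·LSB = 0.751282 V.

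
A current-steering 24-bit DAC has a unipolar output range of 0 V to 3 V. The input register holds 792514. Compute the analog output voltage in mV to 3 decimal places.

LSB = 3 V / 2^24 = 0.18 µV.
V_out = 0 + 792514 × 1.78814e-07 V = 0.141713 V.
= 141.713 mV.

141.713 mV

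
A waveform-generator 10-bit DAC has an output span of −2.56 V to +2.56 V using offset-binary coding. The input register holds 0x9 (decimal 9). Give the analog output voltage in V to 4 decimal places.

-2.5150 V

LSB = 5.12 V / 2^10 = 5.000 mV.
Code 0x9 = 9 decimal.
V_out = (−2.56) + 9 × 0.005 V = -2.515 V.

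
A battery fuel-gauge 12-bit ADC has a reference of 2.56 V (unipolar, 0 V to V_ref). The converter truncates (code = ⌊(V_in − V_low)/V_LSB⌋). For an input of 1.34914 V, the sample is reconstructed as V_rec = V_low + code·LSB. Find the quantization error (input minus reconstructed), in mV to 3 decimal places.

0.390 mV

Step size: 2.56 V ÷ 2^12 = 0.625 mV.
(1.34914 − 0)/0.000625 = 2158.6240; ⌊·⌋ gives code 2158.
V_rec = 0 + 2158·0.000625 = 1.34875 V.
Difference: 0.00039 V → 0.390 mV.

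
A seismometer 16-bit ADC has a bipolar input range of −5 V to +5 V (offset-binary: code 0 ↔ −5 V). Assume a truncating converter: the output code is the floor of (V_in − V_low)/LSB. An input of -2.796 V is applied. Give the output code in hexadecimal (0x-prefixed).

code 0x386C (decimal 14444)

LSB = 10 V / 65536 = 152.59 µV.
Input sits at 14444.134 steps above V_low.
⌊·⌋(14444.134) = 14444.
In hexadecimal (0x-prefixed): 0x386C.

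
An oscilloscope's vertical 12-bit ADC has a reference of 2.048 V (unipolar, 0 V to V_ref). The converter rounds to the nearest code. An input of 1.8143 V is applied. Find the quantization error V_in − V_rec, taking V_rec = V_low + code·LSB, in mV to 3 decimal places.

One LSB is 2.048 V / 4096 = 0.500 mV.
Scaled input = 3628.6000 LSBs, so code = 3629.
Code 3629 maps back to 0 + 3629×0.0005 V = 1.8145 V.
Difference: -0.0002 V → -0.200 mV.

-0.200 mV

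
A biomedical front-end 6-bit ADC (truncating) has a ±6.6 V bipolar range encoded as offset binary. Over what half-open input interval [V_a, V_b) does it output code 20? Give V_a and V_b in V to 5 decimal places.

[-2.47500 V, -2.26875 V)

LSB = 13.2/2^6 = 206.250 mV.
V_a = V_low + 20·LSB = -2.475 V; V_b = V_low + 21·LSB = -2.26875 V.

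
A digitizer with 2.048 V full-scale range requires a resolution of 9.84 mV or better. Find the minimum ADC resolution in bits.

Number of steps required ≥ 2.048 V / 9.84 mV = 208.13.
Need 2^N ≥ 208.13; 2^7 = 128, 2^8 = 256.
Minimum N = 8.

8 bits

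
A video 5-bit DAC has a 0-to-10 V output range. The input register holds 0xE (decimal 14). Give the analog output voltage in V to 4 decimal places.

LSB = 10 V / 2^5 = 312.500 mV.
Code 0xE = 14 decimal.
V_out = 0 + 14 × 0.3125 V = 4.375 V.

4.3750 V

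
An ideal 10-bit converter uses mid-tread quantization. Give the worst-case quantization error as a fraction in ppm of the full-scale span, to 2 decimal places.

Rounding → worst-case error = ½ LSB = V_FS/2^11, so 1e+06/2048 = 488.281 ppm of full scale.

488.28 ppm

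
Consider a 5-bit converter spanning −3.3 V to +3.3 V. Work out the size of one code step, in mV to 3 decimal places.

206.250 mV

Full-scale span = 6.6 V.
LSB = 6.6 / 2^5 = 6.6 / 32 = 0.20625 V = 206.250 mV.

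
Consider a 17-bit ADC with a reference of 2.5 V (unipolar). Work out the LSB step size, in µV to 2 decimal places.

19.07 µV

Full-scale span = 2.5 V.
LSB = 2.5 / 2^17 = 2.5 / 131072 = 1.90735e-05 V = 19.07 µV.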